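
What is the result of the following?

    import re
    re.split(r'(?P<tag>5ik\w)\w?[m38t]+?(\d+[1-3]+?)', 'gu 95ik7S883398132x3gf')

Pattern: the literal '5ik', then a word character (captured as 'tag'); then optionally a word character, then one or more of one of [m38t] (lazy); then one or more of a digit, then one or more of a character in [1-3] (lazy) (captured).
Matches to split on: at [4:18] → '5ik7S883398132'.
Because the pattern has a capturing group, `split` also inserts each captured text between the pieces.

['gu 9', '5ik7', '83398132', 'x3gf']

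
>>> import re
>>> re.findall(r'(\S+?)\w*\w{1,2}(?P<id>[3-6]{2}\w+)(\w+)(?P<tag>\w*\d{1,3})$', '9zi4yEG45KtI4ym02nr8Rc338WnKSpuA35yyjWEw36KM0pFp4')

This matches one or more of a non-whitespace character (lazy) (captured); then zero or more of a word character, then 1 to 2 of a word character; then exactly 2 of a character in [3-6], then one or more of a word character (captured as 'id'); then one or more of a word character (captured); then zero or more of a word character, then 1 to 3 of a digit (captured as 'tag'); then anchored at the end.
Walking the string: at [0:49] match '9zi4yEG45KtI4ym02nr8Rc338WnKSpuA35yyjWEw36KM0pFp4', groups = ('9', '36KM0pF', 'p', '4').
4 groups means the one result is a tuple of 4 captured strings — 1 here.

[('9', '36KM0pF', 'p', '4')]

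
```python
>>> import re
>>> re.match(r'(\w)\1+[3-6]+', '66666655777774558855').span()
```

`re.match` won't scan ahead — the pattern has to work from the very first character.
The match spans [0:8] → '66666655'.

(0, 8)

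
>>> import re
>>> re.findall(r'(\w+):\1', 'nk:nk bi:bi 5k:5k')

`\1` has to match the exact text group 1 already captured.
Matches: at [0:5] match 'nk:nk', group 1 = 'nk'; at [6:11] match 'bi:bi', group 1 = 'bi'; at [12:17] match '5k:5k', group 1 = '5k'.
With a single group, `findall` returns only what that group captured — 3 items.

['nk', 'bi', '5k']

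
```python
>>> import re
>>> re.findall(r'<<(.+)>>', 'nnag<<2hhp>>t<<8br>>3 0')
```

['2hhp>>t<<8br']

Scanning left to right: at [4:20] match '<<2hhp>>t<<8br>>', group 1 = '2hhp>>t<<8br'.
Because there's exactly one group, `findall` drops the full match and keeps group 1 from the one hit.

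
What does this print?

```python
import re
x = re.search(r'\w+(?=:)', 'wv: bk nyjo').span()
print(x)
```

Lookahead/lookbehind check context without consuming it, so the matched span excludes the asserted characters.
`search` walks the string left to right and returns the first match it finds.
The match spans [0:2] → 'wv'.

(0, 2)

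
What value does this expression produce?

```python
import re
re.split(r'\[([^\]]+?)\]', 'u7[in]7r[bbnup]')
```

['u7', 'in', '7r', 'bbnup', '']

Matches to split on: at [2:6] → '[in]'; at [8:15] → '[bbnup]'.
The group in the pattern means `split` returns the separators' captures alongside the pieces.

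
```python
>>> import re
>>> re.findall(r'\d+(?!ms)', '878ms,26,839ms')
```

['87', '26', '83']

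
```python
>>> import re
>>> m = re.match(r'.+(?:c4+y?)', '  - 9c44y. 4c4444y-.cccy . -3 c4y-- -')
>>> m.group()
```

'  - 9c44y. 4c4444y-.cccy . -3 c4y'

The pattern matches one or more of any character; then a literal 'c', then one or more of the literal '4', then optionally the literal 'y' (non-capturing group).
`match` is anchored at position 0; if the pattern doesn't fit there, it returns None.
The match spans [0:33] → '  - 9c44y. 4c4444y-.cccy . -3 c4y'.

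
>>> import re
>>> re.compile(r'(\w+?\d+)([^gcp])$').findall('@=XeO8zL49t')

`findall` packs the 2 group values into a tuple for every match.

[('XeO8zL49', 't')]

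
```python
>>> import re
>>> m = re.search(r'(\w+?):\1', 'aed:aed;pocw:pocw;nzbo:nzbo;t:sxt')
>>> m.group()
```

'aed:aed'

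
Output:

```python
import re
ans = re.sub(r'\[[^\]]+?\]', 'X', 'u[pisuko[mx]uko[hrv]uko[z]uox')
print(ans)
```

uXukoXukoXuox

`sub` substitutes 'X' at each match site.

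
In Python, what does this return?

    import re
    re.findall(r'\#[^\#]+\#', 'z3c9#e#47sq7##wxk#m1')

['#e#', '#wxk#']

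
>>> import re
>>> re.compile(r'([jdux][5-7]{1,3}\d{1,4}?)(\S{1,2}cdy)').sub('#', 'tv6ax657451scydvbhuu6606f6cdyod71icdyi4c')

'tv6ax657451scydvbhu#o#i4c'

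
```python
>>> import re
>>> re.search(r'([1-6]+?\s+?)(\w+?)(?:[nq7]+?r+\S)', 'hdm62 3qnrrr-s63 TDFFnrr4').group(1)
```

The match spans [3:13] → '62 3qnrrr-'.
Captured: group 1 = '62 ', group 2 = '3'.

'62 '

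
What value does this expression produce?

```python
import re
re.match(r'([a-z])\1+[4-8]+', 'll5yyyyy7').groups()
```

('l',)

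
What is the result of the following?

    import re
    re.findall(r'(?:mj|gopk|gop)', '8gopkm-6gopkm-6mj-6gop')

['gopk', 'gopk', 'mj', 'gop']

`|` is ordered: at each position the engine commits to the first alternative that works.
Matches: at [1:5] → 'gopk'; at [8:12] → 'gopk'; at [15:17] → 'mj'; at [19:22] → 'gop'.
Since nothing is captured, `findall` lists the 4 matched substrings directly.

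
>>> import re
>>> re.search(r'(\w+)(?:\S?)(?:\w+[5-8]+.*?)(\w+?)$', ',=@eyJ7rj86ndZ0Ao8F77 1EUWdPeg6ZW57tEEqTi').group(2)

'1EUWdPeg6ZW57tEEqTi'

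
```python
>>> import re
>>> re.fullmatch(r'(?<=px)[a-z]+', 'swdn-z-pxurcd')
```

Lookahead/lookbehind check context without consuming it, so the matched span excludes the asserted characters.
`fullmatch` succeeds only if the pattern covers the string from start to end.
Here the pattern can't cover the whole string, so the call returns None.

None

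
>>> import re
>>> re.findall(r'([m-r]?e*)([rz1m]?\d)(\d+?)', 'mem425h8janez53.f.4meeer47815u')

[('me', 'm4', '2'), ('ne', 'z5', '3'), ('meee', 'r4', '7'), ('', '8', '1')]

A non-greedy quantifier consumes as few characters as it can — just enough that the remainder of the pattern still matches from where it stops; whatever follows it matches normally.
With 3 capturing groups, `findall` returns a 3-tuple per match.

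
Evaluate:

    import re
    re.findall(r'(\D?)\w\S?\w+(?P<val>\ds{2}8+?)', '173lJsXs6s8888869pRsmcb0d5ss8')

[('', '5ss8')]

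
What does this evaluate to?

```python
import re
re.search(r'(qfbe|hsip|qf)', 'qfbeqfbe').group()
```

'qfbe'

Alternation isn't longest-match — the leftmost alternative that fits at this position is chosen.
The match spans [0:4] → 'qfbe'.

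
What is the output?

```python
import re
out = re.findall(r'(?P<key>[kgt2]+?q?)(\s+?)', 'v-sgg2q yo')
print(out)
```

With 2 capturing groups, `findall` returns a 2-tuple per match.

[('gg2q', ' ')]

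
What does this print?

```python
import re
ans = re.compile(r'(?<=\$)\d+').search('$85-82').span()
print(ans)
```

(1, 3)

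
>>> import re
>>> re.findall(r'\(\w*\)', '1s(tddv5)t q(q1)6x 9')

['(tddv5)', '(q1)']

Scanning left to right: at [2:9] → '(tddv5)'; at [12:16] → '(q1)'.
No capturing groups, so `findall` returns the 2 full match strings.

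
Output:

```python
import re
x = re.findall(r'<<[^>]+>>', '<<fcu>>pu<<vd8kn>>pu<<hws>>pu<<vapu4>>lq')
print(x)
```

['<<fcu>>', '<<vd8kn>>', '<<hws>>', '<<vapu4>>']

Scanning left to right: at [0:7] → '<<fcu>>'; at [9:18] → '<<vd8kn>>'; at [20:27] → '<<hws>>'; at [29:38] → '<<vapu4>>'.
With no groups in the pattern, `findall` gives back each whole match — 4 here.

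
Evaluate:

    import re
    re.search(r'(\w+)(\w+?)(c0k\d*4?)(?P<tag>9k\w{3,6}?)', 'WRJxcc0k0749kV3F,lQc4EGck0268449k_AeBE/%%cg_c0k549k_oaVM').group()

Pattern: one or more of a word character (captured); then one or more of a word character (lazy) (captured); then the literal 'c0k', then zero or more of a digit, then optionally the literal '4' (captured); then the literal '9k', then 3 to 6 of a word character (lazy) (captured as 'tag').
`search` walks the string left to right and returns the first match it finds.
The match spans [0:16] → 'WRJxcc0k0749kV3F'.
Captured: group 1 = 'WRJx', group 2 = 'c', group 3 = 'c0k074', group 4 = '9kV3F'.

'WRJxcc0k0749kV3F'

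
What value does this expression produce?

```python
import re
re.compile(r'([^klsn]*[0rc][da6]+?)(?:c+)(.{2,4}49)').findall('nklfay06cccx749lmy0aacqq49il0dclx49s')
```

Pattern: zero or more of any character except [klsn], then one of [0rc], then one or more of one of [da6] (lazy) (captured); then one or more of a literal 'c' (non-capturing group); then 2 to 4 of any character, then the literal '49' (captured).
Matches: at [3:15] match 'fay06cccx749', groups = ('fay06', 'x749'); at [16:26] match 'my0aacqq49', groups = ('my0aa', 'qq49'); at [28:35] match '0dclx49', groups = ('0d', 'lx49').
2 groups means each result is a tuple of 2 captured strings — 3 here.

[('fay06', 'x749'), ('my0aa', 'qq49'), ('0d', 'lx49')]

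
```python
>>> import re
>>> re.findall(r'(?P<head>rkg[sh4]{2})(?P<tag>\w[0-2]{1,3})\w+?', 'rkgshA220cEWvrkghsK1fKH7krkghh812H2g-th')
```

The pattern matches the literal 'rkg', then exactly 2 of one of [sh4] (captured as 'head'); then a word character, then 1 to 3 of a character in [0-2] (captured as 'tag'); then one or more of a word character (lazy).
With the lazy modifier that quantifier settles for the fewest repetitions that let the rest of the pattern succeed (the atoms after it are unaffected and can still be greedy).
Walking the string: at [0:10] match 'rkgshA220c', groups = ('rkgsh', 'A220'); at [13:21] match 'rkghsK1f', groups = ('rkghs', 'K1'); at [25:34] match 'rkghh812H', groups = ('rkghh', '812').
With 2 capturing groups, `findall` returns a 2-tuple per match.

[('rkgsh', 'A220'), ('rkghs', 'K1'), ('rkghh', '812')]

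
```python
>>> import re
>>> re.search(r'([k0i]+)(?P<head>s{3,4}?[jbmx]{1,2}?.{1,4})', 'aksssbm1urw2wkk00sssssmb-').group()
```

This matches one or more of one of [k0i] (captured); then 3 to 4 of the literal 's' (lazy), then 1 to 2 of one of [jbmx] (lazy), then 1 to 4 of any character (captured as 'head').
With the lazy modifier that quantifier settles for the fewest repetitions that let the rest of the pattern succeed (the atoms after it are unaffected and can still be greedy).
`search` walks the string left to right and returns the first match it finds.
The match spans [1:10] → 'ksssbm1ur'.
Captured: group 1 = 'k', group 2 = 'sssbm1ur'.

'ksssbm1ur'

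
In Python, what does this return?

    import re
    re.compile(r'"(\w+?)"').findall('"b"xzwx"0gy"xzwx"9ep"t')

Matches: at [0:3] match '"b"', group 1 = 'b'; at [7:12] match '"0gy"', group 1 = '0gy'; at [16:21] match '"9ep"', group 1 = '9ep'.
Because there's exactly one group, `findall` drops the full match and keeps group 1 from each hit.

['b', '0gy', '9ep']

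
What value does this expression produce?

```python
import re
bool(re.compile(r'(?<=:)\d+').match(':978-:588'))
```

The lookaround is zero-width — it requires the adjacent text to match without consuming it, so the asserted text isn't part of the match.
With `match`, the pattern is implicitly anchored at the beginning.
Here position 0 doesn't satisfy it, so the call returns None, and `bool(None)` is False.

False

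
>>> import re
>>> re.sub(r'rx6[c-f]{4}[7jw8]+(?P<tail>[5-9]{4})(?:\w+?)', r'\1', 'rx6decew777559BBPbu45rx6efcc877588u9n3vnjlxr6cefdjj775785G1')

'7559BPbu4575889n3vnjlxr6cefdjj775785G1'

The pattern matches the literal 'rx6', then exactly 4 of a character in [c-f], then one or more of one of [7jw8]; then exactly 4 of a character in [5-9] (captured as 'tail'); then one or more of a word character (lazy) (non-capturing group).
Matches: at [0:15] → 'rx6decew777559B'; at [21:35] → 'rx6efcc877588u'.
`\1` in the replacement pulls in group 1's text for each match.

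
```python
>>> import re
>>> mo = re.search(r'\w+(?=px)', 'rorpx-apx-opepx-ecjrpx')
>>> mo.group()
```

'ror'

The lookaround is zero-width — it requires the adjacent text to match without consuming it, so the asserted text isn't part of the match.
`re.search` scans for the first position where the pattern succeeds.
The match spans [0:3] → 'ror'.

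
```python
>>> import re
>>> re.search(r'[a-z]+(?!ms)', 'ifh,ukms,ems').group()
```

A negative assertion filters positions out without eating any characters.
The match spans [0:3] → 'ifh'.

'ifh'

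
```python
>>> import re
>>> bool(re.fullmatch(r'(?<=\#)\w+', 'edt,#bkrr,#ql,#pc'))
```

The positive lookaround only admits positions where the adjacent text matches; those characters stay outside the span.
`fullmatch` succeeds only if the pattern covers the string from start to end.
Here the string isn't matched end-to-end, so the call returns None, and `bool(None)` is False.

False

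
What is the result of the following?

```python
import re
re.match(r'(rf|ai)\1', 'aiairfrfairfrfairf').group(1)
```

'ai'

The match spans [0:4] → 'aiai'.
Captured: group 1 = 'ai'.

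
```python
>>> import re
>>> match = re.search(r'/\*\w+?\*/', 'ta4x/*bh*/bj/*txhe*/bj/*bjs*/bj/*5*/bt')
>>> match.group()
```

'/*bh*/'

`re.search` tries every starting position until one works.
The match spans [4:10] → '/*bh*/'.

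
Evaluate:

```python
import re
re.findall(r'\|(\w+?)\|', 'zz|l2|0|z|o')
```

With a single group, `findall` returns only what that group captured — 2 items.

['l2', 'z']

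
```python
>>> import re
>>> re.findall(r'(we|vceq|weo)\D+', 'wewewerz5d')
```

['we']

Walking the string: at [0:8] match 'wewewerz', group 1 = 'we'.
`findall` collects group 1 from the one match (1 total).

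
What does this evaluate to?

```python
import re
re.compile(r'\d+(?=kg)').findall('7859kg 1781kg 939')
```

['7859', '1781']

The positive lookaround only admits positions where the adjacent text matches; those characters stay outside the span.
Walking the string: at [0:4] → '7859'; at [7:11] → '1781'.
With no groups in the pattern, `findall` gives back each whole match — 2 here.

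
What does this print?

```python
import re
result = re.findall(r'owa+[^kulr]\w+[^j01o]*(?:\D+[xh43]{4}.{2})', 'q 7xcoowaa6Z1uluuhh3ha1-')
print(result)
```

The pattern matches the literal 'ow', then one or more of the literal 'a'; then any character except [kulr], then one or more of a word character; then zero or more of any character except [j01o]; then one or more of a non-digit, then exactly 4 of one of [xh43], then exactly 2 of any character (non-capturing group).
Since nothing is captured, `findall` lists the 1 matched substring directly.

['owaa6Z1uluuhh3ha1']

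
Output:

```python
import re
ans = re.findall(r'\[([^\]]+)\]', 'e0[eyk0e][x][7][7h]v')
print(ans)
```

With a single group, `findall` returns only what that group captured — 4 items.

['eyk0e', 'x', '7', '7h']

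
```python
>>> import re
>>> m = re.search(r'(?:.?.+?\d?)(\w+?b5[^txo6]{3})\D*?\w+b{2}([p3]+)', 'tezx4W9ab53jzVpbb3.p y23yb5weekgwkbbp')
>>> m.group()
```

A non-greedy quantifier consumes as few characters as it can — just enough that the remainder of the pattern still matches from where it stops; whatever follows it matches normally.
The match spans [0:18] → 'tezx4W9ab53jzVpbb3'.

'tezx4W9ab53jzVpbb3'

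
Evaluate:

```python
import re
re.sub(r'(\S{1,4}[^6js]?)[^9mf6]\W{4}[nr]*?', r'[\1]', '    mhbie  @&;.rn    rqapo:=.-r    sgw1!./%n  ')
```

'    [mhbie][.r][rqap]r    [sgw]n  '

Pattern: 1 to 4 of a non-whitespace character, then optionally any character except [6js] (captured); then any character except [9mf6]; then exactly 4 of a non-word character, then zero or more of one of [nr] (lazy).
Matches: at [4:14] → 'mhbie  @&;'; at [14:21] → '.rn    '; at [21:30] → 'rqapo:=.-'; at [35:43] → 'sgw1!./%'.
Each match is replaced using the text its own group 1 captured.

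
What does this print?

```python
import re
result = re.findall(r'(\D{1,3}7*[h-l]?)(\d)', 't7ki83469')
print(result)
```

The pattern matches 1 to 3 of a non-digit, then zero or more of the literal '7', then optionally a character in [h-l] (captured); then a digit (captured).
Matches: at [0:2] match 't7', groups = ('t', '7'); at [2:5] match 'ki8', groups = ('ki', '8').
`findall` packs the 2 group values into a tuple for every match.

[('t', '7'), ('ki', '8')]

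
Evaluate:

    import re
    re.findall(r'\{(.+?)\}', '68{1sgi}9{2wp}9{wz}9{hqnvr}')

The `?` after the quantifier makes it lazy — it takes as little as possible before letting the rest of the pattern try.
Walking the string: at [2:8] match '{1sgi}', group 1 = '1sgi'; at [9:14] match '{2wp}', group 1 = '2wp'; at [15:19] match '{wz}', group 1 = 'wz'; at [20:27] match '{hqnvr}', group 1 = 'hqnvr'.
One capturing group, so `findall` returns just the captured substring from each match — 4 in all.

['1sgi', '2wp', 'wz', 'hqnvr']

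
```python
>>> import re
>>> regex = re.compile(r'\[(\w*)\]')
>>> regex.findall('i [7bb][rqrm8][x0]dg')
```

['7bb', 'rqrm8', 'x0']

`findall` collects group 1 from each match (3 total).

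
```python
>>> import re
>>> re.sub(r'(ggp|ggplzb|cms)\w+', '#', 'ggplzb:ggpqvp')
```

`sub` substitutes '#' at each match site.

'#:#'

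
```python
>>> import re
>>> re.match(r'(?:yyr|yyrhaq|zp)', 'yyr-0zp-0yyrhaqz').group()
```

`re.match` won't scan ahead — the pattern has to work from the very first character.
The match spans [0:3] → 'yyr'.

'yyr'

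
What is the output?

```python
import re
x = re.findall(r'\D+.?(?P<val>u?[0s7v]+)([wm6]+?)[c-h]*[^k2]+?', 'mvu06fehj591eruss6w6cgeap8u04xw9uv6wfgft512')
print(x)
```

With the lazy modifier that quantifier settles for the fewest repetitions that let the rest of the pattern succeed (the atoms after it are unaffected and can still be greedy).
`findall` packs the 2 group values into a tuple for every match.

[('0', '6'), ('s', '6'), ('uv', '6')]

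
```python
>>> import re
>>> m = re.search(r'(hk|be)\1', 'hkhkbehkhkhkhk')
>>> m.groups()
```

The match spans [0:4] → 'hkhk'.
Captured: group 1 = 'hk'.

('hk',)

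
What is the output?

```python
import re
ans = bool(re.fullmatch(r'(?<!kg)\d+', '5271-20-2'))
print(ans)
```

A negative assertion filters positions out without eating any characters.
`fullmatch` succeeds only if the pattern covers the string from start to end.
Here there's no way to consume every character, so the call returns None, and `bool(None)` is False.

False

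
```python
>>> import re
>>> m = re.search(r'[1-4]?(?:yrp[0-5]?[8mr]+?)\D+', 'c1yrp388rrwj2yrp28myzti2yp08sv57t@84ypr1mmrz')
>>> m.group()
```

The match spans [1:12] → '1yrp388rrwj'.

'1yrp388rrwj'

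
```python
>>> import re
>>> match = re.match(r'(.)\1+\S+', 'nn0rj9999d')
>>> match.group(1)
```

'n'

`\1` has to match the exact text group 1 already captured.
`re.match` only tries the pattern at the start of the string.
The match spans [0:10] → 'nn0rj9999d'.
Captured: group 1 = 'n'.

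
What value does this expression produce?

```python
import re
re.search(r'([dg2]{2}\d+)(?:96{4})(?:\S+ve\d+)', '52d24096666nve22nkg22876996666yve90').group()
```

'2d24096666nve22nkg22876996666yve90'

The match spans [1:35] → '2d24096666nve22nkg22876996666yve90'.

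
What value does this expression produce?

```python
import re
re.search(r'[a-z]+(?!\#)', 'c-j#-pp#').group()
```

'c'

Because the assertion is negative and zero-width, positions next to the forbidden text are skipped.
`re.search` tries every starting position until one works.
The match spans [0:1] → 'c'.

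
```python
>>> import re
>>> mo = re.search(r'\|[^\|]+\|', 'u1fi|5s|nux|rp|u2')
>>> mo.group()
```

'|5s|'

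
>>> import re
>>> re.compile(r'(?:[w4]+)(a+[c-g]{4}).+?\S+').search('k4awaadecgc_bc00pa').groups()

('aadecg',)

This matches one or more of one of [w4] (non-capturing group); then one or more of a literal 'a', then exactly 4 of a character in [c-g] (captured); then one or more of any character (lazy), then one or more of a non-whitespace character.
Unlike `match`, `search` isn't anchored — it looks for the pattern anywhere in the string.
The match spans [3:18] → 'waadecgc_bc00pa'.
Captured: group 1 = 'aadecg'.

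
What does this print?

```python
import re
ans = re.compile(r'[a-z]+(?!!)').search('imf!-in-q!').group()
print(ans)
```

im

A negative assertion filters positions out without eating any characters.
The match spans [0:2] → 'im'.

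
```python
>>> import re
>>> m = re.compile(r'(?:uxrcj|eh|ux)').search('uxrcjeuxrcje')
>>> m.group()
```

'uxrcj'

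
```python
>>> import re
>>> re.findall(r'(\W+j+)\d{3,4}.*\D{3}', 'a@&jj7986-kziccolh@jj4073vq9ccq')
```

['@&jj']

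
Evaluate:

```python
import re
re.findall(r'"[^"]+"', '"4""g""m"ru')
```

['"4"', '"g"', '"m"']

Scanning left to right: at [0:3] → '"4"'; at [3:6] → '"g"'; at [6:9] → '"m"'.
No capturing groups, so `findall` returns the 3 full match strings.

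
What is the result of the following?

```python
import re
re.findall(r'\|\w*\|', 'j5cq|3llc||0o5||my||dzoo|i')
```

['|3llc|', '|0o5|', '|my|', '|dzoo|']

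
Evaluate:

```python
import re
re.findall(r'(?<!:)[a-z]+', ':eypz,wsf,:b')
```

['ypz', 'wsf']

The negative lookaround is zero-width — it rules out positions where the adjacent text would match, without consuming anything.
`findall` yields the raw match text (2 of them) because the pattern has no groups.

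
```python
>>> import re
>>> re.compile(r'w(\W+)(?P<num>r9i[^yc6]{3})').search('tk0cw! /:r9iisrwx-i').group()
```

'w! /:r9iisr'

Pattern: a literal 'w'; then one or more of a non-word character (captured); then the literal 'r9i', then exactly 3 of any character except [yc6] (captured as 'num').
`search` walks the string left to right and returns the first match it finds.
The match spans [4:15] → 'w! /:r9iisr'.
Captured: group 1 = '! /:', group 2 = 'r9iisr'.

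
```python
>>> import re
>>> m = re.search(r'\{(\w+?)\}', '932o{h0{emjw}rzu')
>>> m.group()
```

'{emjw}'

The match spans [7:13] → '{emjw}'.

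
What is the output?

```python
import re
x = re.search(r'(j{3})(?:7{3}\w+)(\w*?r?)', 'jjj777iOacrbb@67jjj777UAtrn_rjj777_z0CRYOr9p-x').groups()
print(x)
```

('jjj', '')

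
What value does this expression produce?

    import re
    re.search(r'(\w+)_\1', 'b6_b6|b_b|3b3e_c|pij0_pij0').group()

'b6_b6'

The backreference `\1` re-matches whatever the first group consumed, character for character.
`re.search` scans for the first position where the pattern succeeds.
The match spans [0:5] → 'b6_b6'.
Captured: group 1 = 'b6'.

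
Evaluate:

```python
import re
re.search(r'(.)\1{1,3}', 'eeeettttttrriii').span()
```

(0, 4)

A backreference is literal: `\1` must see the identical characters the first group matched.
The match spans [0:4] → 'eeee'.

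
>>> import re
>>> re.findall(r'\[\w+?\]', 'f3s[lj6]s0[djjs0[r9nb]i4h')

Matches: at [3:8] → '[lj6]'; at [16:22] → '[r9nb]'.
With no groups in the pattern, `findall` gives back each whole match — 2 here.

['[lj6]', '[r9nb]']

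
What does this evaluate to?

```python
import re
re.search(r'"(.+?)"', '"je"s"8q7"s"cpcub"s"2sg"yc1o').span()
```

With the lazy modifier that quantifier settles for the fewest repetitions that let the rest of the pattern succeed (the atoms after it are unaffected and can still be greedy).
`re.search` tries every starting position until one works.
The match spans [0:4] → '"je"'.
Captured: group 1 = 'je'.

(0, 4)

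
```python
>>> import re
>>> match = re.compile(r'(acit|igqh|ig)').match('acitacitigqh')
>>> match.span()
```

With `match`, the pattern is implicitly anchored at the beginning.
The match spans [0:4] → 'acit'.
Captured: group 1 = 'acit'.

(0, 4)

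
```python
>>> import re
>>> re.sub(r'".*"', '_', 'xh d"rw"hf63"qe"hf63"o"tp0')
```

'xh d_tp0'

Matches: at [4:23] → '"rw"hf63"qe"hf63"o"'.
`sub` substitutes '_' at each match site.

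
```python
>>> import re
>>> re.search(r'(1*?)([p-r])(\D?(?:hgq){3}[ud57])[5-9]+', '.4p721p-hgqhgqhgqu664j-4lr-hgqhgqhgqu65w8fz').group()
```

'1p-hgqhgqhgqu66'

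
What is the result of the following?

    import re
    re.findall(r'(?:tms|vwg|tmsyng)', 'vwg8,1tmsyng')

The regex engine tests alternatives in the order written; an earlier branch that matches wins even if a later one would match more.
Since nothing is captured, `findall` lists the 2 matched substrings directly.

['vwg', 'tms']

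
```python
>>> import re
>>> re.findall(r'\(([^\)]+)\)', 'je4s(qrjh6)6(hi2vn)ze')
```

With a single group, `findall` returns only what that group captured — 2 items.

['qrjh6', 'hi2vn']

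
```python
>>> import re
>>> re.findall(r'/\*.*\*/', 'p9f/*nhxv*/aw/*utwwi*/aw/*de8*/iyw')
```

['/*nhxv*/aw/*utwwi*/aw/*de8*/']

Scanning left to right: at [3:31] → '/*nhxv*/aw/*utwwi*/aw/*de8*/'.
No capturing groups, so `findall` returns the 1 full match string.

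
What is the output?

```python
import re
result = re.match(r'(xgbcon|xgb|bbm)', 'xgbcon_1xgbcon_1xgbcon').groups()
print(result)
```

Alternation tries branches left to right and keeps the first one that lets the overall match succeed at that position.
With `match`, the pattern is implicitly anchored at the beginning.
The match spans [0:6] → 'xgbcon'.
Captured: group 1 = 'xgbcon'.

('xgbcon',)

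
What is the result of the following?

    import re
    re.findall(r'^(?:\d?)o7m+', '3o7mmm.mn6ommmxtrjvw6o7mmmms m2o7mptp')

['3o7mmm']

Pattern: anchored at the start of the string; then optionally a digit (non-capturing group); then the literal 'o7', then one or more of a literal 'm'.
No capturing groups, so `findall` returns the 1 full match string.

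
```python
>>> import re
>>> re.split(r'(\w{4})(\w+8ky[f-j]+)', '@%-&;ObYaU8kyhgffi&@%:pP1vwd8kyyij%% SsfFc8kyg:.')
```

Pattern: exactly 4 of a word character (captured); then one or more of a word character, then the literal '8ky', then one or more of a character in [f-j] (captured).
Matches to split on: at [5:18] → 'ObYaU8kyhgffi'; at [37:46] → 'SsfFc8kyg'.
With a capturing group present, the delimiter's captured portion is kept in the result list.

['@%-&;', 'ObYa', 'U8kyhgffi', '&@%:pP1vwd8kyyij%% ', 'SsfF', 'c8kyg', ':.']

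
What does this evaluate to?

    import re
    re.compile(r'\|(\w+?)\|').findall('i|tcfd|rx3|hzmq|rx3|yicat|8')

['tcfd', 'hzmq', 'yicat']

With a single group, `findall` returns only what that group captured — 3 items.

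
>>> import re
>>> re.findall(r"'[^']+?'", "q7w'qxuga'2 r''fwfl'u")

["'qxuga'", "'fwfl'"]

With no groups in the pattern, `findall` gives back each whole match — 2 here.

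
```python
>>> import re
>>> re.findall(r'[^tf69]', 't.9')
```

['.']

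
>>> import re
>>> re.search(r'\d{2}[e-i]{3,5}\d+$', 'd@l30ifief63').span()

The match spans [3:12] → '30ifief63'.

(3, 12)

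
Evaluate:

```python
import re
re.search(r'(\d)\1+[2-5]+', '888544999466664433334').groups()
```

('8',)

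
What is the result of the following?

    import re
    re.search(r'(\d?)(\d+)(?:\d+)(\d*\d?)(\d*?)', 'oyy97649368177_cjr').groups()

The match spans [3:14] → '97649368177'.
Captured: group 1 = '9', group 2 = '764936817', group 3 = '', group 4 = ''.

('9', '764936817', '', '')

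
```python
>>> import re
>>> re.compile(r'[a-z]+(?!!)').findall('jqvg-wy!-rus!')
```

['jqvg', 'w', 'ru']

`(?!…)`/`(?<!…)` only lets a position through if the neighbouring text does NOT match; no characters are consumed.
Matches: at [0:4] → 'jqvg'; at [5:6] → 'w'; at [9:11] → 'ru'.
With no groups in the pattern, `findall` gives back each whole match — 3 here.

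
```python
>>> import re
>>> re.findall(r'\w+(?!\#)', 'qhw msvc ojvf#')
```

['qhw', 'msvc', 'ojv']

`(?!…)`/`(?<!…)` only lets a position through if the neighbouring text does NOT match; no characters are consumed.
Scanning left to right: at [0:3] → 'qhw'; at [4:8] → 'msvc'; at [9:12] → 'ojv'.
With no groups in the pattern, `findall` gives back each whole match — 3 here.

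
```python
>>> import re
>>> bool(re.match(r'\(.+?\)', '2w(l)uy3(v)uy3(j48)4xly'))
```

False

`match` is anchored at position 0; if the pattern doesn't fit there, it returns None.
Here the pattern fails at index 0, so the call returns None, and `bool(None)` is False.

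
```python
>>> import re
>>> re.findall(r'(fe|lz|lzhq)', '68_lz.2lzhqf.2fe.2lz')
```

Alternation isn't longest-match — the leftmost alternative that fits at this position is chosen.
Scanning left to right: at [3:5] match 'lz', group 1 = 'lz'; at [7:9] match 'lz', group 1 = 'lz'; at [14:16] match 'fe', group 1 = 'fe'; at [18:20] match 'lz', group 1 = 'lz'.
With a single group, `findall` returns only what that group captured — 4 items.

['lz', 'lz', 'fe', 'lz']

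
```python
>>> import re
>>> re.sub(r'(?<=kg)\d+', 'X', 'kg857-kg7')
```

'kgX-kgX'

The `(?=…)`/`(?<=…)` assertion just peeks at neighbouring text; it doesn't advance the match position.
`sub` substitutes 'X' at each match site.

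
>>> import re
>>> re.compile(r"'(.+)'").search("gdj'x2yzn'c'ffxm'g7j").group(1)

"x2yzn'c'ffxm"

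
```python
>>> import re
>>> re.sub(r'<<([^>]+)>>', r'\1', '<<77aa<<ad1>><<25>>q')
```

'77aa<<ad125q'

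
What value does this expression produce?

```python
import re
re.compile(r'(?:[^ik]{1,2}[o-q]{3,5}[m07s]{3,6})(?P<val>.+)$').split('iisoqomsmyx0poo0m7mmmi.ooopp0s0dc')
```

['ii', 'yx0poo0m7mmmi.ooopp0s0dc', '']

The pattern matches 1 to 2 of any character except [ik], then 3 to 5 of a character in [o-q], then 3 to 6 of one of [m07s] (non-capturing group); then one or more of any character (captured as 'val'); then anchored at the end.
Matches to split on: at [2:33] → 'soqomsmyx0poo0m7mmmi.ooopp0s0dc'.
With a capturing group present, the delimiter's captured portion is kept in the result list.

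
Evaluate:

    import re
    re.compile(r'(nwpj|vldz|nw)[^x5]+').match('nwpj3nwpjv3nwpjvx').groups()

('nwpj',)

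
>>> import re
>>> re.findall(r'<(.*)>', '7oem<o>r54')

['o']

Scanning left to right: at [4:7] match '<o>', group 1 = 'o'.
One capturing group, so `findall` returns just the captured substring from the one match — 1 in all.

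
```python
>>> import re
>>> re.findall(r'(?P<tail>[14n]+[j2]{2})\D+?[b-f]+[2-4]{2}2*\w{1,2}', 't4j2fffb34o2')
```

['4j2']

The pattern matches one or more of one of [14n], then exactly 2 of one of [j2] (captured as 'tail'); then one or more of a non-digit (lazy), then one or more of a character in [b-f]; then exactly 2 of a character in [2-4], then zero or more of the literal '2', then 1 to 2 of a word character.
Matches: at [1:12] match '4j2fffb34o2', group 1 = '4j2'.
`findall` collects group 1 from the one match (1 total).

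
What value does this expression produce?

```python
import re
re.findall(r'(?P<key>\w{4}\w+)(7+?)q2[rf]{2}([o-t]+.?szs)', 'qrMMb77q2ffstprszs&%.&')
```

Pattern: exactly 4 of a word character, then one or more of a word character (captured as 'key'); then one or more of a literal '7' (lazy) (captured); then the literal 'q2', then exactly 2 of one of [rf]; then one or more of a character in [o-t], then optionally any character, then the literal 'szs' (captured).
With 3 capturing groups, `findall` returns a 3-tuple per match.

[('qrMMb7', '7', 'stprszs')]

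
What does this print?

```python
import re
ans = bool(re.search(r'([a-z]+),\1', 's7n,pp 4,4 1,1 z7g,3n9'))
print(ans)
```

False

`\1` is not a pattern — it's the concrete string captured by group 1, re-applied verbatim.
Here no position works, so the call returns None, and `bool(None)` is False.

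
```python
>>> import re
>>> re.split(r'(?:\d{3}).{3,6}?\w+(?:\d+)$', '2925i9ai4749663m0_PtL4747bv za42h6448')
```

['2925i9ai4749663m0_PtL', '']

This matches exactly 3 of a digit (non-capturing group); then 3 to 6 of any character (lazy), then one or more of a word character; then one or more of a digit (non-capturing group); then anchored at the end.
Matches to split on: at [21:37] → '4747bv za42h6448'.
Splitting on the pattern gives 2 pieces.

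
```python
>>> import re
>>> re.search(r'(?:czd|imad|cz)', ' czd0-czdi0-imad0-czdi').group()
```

`|` is ordered: at each position the engine commits to the first alternative that works.
`re.search` scans for the first position where the pattern succeeds.
The match spans [1:4] → 'czd'.

'czd'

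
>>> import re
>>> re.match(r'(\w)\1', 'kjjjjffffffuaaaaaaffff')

None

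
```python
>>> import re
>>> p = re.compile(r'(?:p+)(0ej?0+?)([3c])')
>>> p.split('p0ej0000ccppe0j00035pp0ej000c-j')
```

The pattern matches one or more of a literal 'p' (non-capturing group); then the literal '0e', then optionally a literal 'j', then one or more of a literal '0' (lazy) (captured); then one of [3c] (captured).
Matches to split on: at [0:9] → 'p0ej0000c'; at [20:29] → 'pp0ej000c'.
With a capturing group present, the delimiter's captured portion is kept in the result list.

['', '0ej0000', 'c', 'cppe0j00035', '0ej000', 'c', '-j']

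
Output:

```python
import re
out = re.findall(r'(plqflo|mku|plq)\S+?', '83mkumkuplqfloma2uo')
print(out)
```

Branches in `(...|...)` are attempted left-to-right; the first branch that allows the whole pattern to succeed is taken.
One capturing group, so `findall` returns just the captured substring from each match — 2 in all.

['mku', 'plqflo']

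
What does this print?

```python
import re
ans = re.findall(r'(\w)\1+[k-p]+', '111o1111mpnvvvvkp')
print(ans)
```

`\1` is not a pattern — it's the concrete string captured by group 1, re-applied verbatim.
Walking the string: at [0:4] match '111o', group 1 = '1'; at [4:11] match '1111mpn', group 1 = '1'; at [11:17] match 'vvvvkp', group 1 = 'v'.
With a single group, `findall` returns only what that group captured — 3 items.

['1', '1', 'v']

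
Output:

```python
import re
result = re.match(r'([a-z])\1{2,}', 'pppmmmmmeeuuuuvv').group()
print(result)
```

The backreference `\1` re-matches whatever the first group consumed, character for character.
`re.match` only tries the pattern at the start of the string.
The match spans [0:3] → 'ppp'.
Captured: group 1 = 'p'.

ppp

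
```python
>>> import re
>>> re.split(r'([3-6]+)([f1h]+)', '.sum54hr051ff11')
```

Pattern: one or more of a character in [3-6] (captured); then one or more of one of [f1h] (captured).
Matches to split on: at [4:7] → '54h'; at [9:15] → '51ff11'.
With a capturing group present, the delimiter's captured portion is kept in the result list.

['.sum', '54', 'h', 'r0', '5', '1ff11', '']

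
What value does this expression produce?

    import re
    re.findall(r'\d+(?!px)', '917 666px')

['917', '66']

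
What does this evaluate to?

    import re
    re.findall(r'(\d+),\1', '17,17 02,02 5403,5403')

`\1` has to match the exact text group 1 already captured.
Matches: at [0:5] match '17,17', group 1 = '17'; at [6:11] match '02,02', group 1 = '02'; at [12:21] match '5403,5403', group 1 = '5403'.
With a single group, `findall` returns only what that group captured — 3 items.

['17', '02', '5403']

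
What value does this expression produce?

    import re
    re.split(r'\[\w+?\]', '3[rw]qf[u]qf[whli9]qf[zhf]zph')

['3', 'qf', 'qf', 'qf', 'zph']

Matches to split on: at [1:5] → '[rw]'; at [7:10] → '[u]'; at [12:19] → '[whli9]'; at [21:26] → '[zhf]'.
`split` removes every match and returns the 5 fragments in between.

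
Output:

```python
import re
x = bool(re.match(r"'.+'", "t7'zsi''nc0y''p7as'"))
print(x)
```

`re.match` only tries the pattern at the start of the string.
Here position 0 doesn't satisfy it, so the call returns None, and `bool(None)` is False.

False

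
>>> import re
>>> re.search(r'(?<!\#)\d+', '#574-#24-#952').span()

`(?!…)`/`(?<!…)` only lets a position through if the neighbouring text does NOT match; no characters are consumed.
`search` walks the string left to right and returns the first match it finds.
The match spans [2:4] → '74'.

(2, 4)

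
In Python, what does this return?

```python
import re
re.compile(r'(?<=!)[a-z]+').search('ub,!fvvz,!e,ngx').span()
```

(4, 8)

The `(?=…)`/`(?<=…)` assertion just peeks at neighbouring text; it doesn't advance the match position.
The match spans [4:8] → 'fvvz'.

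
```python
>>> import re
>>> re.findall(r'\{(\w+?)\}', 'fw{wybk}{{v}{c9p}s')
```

Because there's exactly one group, `findall` drops the full match and keeps group 1 from each hit.

['wybk', 'v', 'c9p']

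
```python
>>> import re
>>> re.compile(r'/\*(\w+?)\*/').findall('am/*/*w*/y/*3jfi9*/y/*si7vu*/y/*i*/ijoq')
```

['w', '3jfi9', 'si7vu', 'i']

Matches: at [4:9] match '/*w*/', group 1 = 'w'; at [10:19] match '/*3jfi9*/', group 1 = '3jfi9'; at [20:29] match '/*si7vu*/', group 1 = 'si7vu'; at [30:35] match '/*i*/', group 1 = 'i'.
Because there's exactly one group, `findall` drops the full match and keeps group 1 from each hit.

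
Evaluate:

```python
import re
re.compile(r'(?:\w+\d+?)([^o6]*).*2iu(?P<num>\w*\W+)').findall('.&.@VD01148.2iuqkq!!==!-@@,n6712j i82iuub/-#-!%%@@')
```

[('.2iuqkq!!==!-@@,n', 'ub/-#-!%%@@')]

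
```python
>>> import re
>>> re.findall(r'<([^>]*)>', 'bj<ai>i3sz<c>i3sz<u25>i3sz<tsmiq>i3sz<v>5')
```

['ai', 'c', 'u25', 'tsmiq', 'v']

Matches: at [2:6] match '<ai>', group 1 = 'ai'; at [10:13] match '<c>', group 1 = 'c'; at [17:22] match '<u25>', group 1 = 'u25'; at [26:33] match '<tsmiq>', group 1 = 'tsmiq'; at [37:40] match '<v>', group 1 = 'v'.
With a single group, `findall` returns only what that group captured — 5 items.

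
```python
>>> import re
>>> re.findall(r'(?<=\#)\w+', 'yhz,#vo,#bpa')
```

['vo', 'bpa']

Because the assertion is zero-width, the text it checks is not consumed and won't appear in the result.
No capturing groups, so `findall` returns the 2 full match strings.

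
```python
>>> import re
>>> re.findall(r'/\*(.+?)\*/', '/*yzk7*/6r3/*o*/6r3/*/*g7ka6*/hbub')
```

The `?` after the quantifier makes it lazy — it takes as little as possible before letting the rest of the pattern try.
Walking the string: at [0:8] match '/*yzk7*/', group 1 = 'yzk7'; at [11:16] match '/*o*/', group 1 = 'o'; at [19:30] match '/*/*g7ka6*/', group 1 = '/*g7ka6'.
One capturing group, so `findall` returns just the captured substring from each match — 3 in all.

['yzk7', 'o', '/*g7ka6']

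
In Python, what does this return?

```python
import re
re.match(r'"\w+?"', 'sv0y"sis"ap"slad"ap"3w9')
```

None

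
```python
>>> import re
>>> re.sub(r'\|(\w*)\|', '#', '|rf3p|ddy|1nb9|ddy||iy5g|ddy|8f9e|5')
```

'#ddy#ddy#iy5g#8f9e|5'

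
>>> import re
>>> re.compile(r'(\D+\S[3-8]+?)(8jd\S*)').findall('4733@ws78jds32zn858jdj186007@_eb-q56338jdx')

[('@ws7', '8jds32zn858jdj186007@_eb-q56338jdx')]

Pattern: one or more of a non-digit, then a non-whitespace character, then one or more of a character in [3-8] (lazy) (captured); then the literal '8jd', then zero or more of a non-whitespace character (captured).
Matches: at [4:42] match '@ws78jds32zn858jdj186007@_eb-q56338jdx', groups = ('@ws7', '8jds32zn858jdj186007@_eb-q56338jdx').
`findall` packs the 2 group values into a tuple for every match.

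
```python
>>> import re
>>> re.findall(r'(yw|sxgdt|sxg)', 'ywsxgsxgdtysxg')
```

['yw', 'sxg', 'sxgdt', 'sxg']

Alternation isn't longest-match — the leftmost alternative that fits at this position is chosen.
Scanning left to right: at [0:2] match 'yw', group 1 = 'yw'; at [2:5] match 'sxg', group 1 = 'sxg'; at [5:10] match 'sxgdt', group 1 = 'sxgdt'; at [11:14] match 'sxg', group 1 = 'sxg'.
One capturing group, so `findall` returns just the captured substring from each match — 4 in all.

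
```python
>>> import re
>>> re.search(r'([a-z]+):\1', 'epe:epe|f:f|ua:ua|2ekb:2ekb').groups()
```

After group 1 captures some text, `\1` only succeeds where that same text appears again.
`re.search` tries every starting position until one works.
The match spans [0:7] → 'epe:epe'.
Captured: group 1 = 'epe'.

('epe',)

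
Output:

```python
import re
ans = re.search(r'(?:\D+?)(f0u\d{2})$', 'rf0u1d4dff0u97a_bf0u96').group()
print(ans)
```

The pattern matches one or more of a non-digit (lazy) (non-capturing group); then the literal 'f0u', then exactly 2 of a digit (captured); then anchored at the end.
The match spans [14:22] → 'a_bf0u96'.

a_bf0u96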